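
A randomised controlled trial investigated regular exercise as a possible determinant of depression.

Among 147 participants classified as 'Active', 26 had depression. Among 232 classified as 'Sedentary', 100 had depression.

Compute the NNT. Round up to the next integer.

Risk in treated group = 26/147 = 0.17687; risk in control = 100/232 = 0.43103.
Absolute risk reduction = 0.43103 − 0.17687 = 0.25416
NNT = 1 / ARR = 1 / 0.25416 = 3.934 → round up → 4

4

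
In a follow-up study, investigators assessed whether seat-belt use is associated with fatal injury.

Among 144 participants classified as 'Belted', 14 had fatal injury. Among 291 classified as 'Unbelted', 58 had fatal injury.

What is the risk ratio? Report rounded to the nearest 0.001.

0.488

From the description: a = 14, b = 130, c = 58, d = 233.
Risk in exposed = 14/144 = 0.09722; risk in unexposed = 58/291 = 0.19931.
RR = 0.09722 / 0.19931 = 0.48779
The risk is 51% lower among the exposed than among the unexposed.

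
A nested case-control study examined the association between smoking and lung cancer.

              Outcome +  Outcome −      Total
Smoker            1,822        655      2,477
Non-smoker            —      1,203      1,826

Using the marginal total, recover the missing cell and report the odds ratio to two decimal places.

5.37

The missing cell is in the unexposed row: 1826 − 1203 = 623.
So a = 1822, b = 655, c = 623, d = 1203.
OR = (a·d)/(b·c) = (1822 × 1203) / (655 × 623) = 2191866 / 408065 = 5.37136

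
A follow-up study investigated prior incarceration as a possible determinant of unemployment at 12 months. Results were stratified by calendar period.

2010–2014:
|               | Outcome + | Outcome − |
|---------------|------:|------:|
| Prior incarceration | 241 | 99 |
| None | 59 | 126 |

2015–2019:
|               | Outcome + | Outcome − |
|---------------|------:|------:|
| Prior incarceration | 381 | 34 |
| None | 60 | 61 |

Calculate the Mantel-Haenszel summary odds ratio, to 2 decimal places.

6.78

OR_MH = Σ(aᵢdᵢ/nᵢ) / Σ(bᵢcᵢ/nᵢ), where nᵢ is the stratum total.
Stratum 1 (2010–2014): n = 525; a·d/n = 241·126/525 = 57.8400; b·c/n = 99·59/525 = 11.1257
Stratum 2 (2015–2019): n = 536; a·d/n = 381·61/536 = 43.3601; b·c/n = 34·60/536 = 3.8060
OR_MH = (57.8400 + 43.3601) / (11.1257 + 3.8060) = 101.2001 / 14.9317 = 6.77754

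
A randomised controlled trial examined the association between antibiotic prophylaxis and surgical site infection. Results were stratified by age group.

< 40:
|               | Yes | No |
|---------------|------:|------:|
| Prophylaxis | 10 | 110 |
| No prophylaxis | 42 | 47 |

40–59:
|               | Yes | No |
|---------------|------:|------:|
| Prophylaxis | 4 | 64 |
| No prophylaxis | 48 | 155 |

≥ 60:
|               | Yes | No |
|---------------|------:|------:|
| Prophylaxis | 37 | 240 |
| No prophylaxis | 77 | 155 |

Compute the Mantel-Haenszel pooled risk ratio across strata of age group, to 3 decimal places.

0.309

RR_MH = Σ(aᵢ·n₀ᵢ/nᵢ) / Σ(cᵢ·n₁ᵢ/nᵢ), with n₁ᵢ = aᵢ+bᵢ (exposed), n₀ᵢ = cᵢ+dᵢ (unexposed), nᵢ = n₁ᵢ+n₀ᵢ.
Stratum 1 (< 40): n₁ = 120, n₀ = 89, n = 209; a·n₀/n = 10·89/209 = 4.2584; c·n₁/n = 42·120/209 = 24.1148
Stratum 2 (40–59): n₁ = 68, n₀ = 203, n = 271; a·n₀/n = 4·203/271 = 2.9963; c·n₁/n = 48·68/271 = 12.0443
Stratum 3 (≥ 60): n₁ = 277, n₀ = 232, n = 509; a·n₀/n = 37·232/509 = 16.8644; c·n₁/n = 77·277/509 = 41.9037
RR_MH = (4.2584 + 2.9963 + 16.8644) / (24.1148 + 12.0443 + 41.9037) = 24.1191 / 78.0628 = 0.30897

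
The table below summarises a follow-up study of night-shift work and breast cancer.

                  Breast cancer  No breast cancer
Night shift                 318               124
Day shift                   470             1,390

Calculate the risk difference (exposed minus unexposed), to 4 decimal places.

0.4668

Cells: a = 318, b = 124, c = 470, d = 1390.
Risk in exposed = 318/442 = 0.719457; risk in unexposed = 470/1860 = 0.252688.
Risk difference = 0.719457 − 0.252688 = 0.466769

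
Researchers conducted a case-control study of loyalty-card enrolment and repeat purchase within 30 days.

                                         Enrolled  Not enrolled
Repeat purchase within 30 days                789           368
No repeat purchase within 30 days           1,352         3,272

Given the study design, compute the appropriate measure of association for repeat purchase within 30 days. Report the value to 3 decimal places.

Reading the table with exposure as columns: a = 789 (Enrolled, case), b = 1352 (Enrolled, non-case), c = 368 (Not enrolled, case), d = 3272.
This is a case-control study: participants were sampled on outcome status, so risks in the source population cannot be estimated directly — relative risk is not valid here. The odds ratio is the appropriate measure.
OR = (a·d)/(b·c) = (789 × 3272) / (1352 × 368) = 2581608 / 497536 = 5.18879

5.189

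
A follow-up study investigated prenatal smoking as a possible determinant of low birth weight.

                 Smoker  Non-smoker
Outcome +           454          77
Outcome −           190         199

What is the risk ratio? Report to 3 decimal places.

2.527

Reading the table with exposure as columns: a = 454 (Smoker, case), b = 190 (Smoker, non-case), c = 77 (Non-smoker, case), d = 199.
Risk in exposed = 454/644 = 0.70497; risk in unexposed = 77/276 = 0.27899.
RR = 0.70497 / 0.27899 = 2.52690
The risk among the exposed is 2.53 times that among the unexposed.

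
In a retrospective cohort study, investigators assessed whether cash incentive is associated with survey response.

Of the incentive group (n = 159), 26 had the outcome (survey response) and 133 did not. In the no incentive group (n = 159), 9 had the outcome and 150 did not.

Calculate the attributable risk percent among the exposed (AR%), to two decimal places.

65.38

From the description: a = 26, b = 133, c = 9, d = 150.
Risk in exposed = 26/159 = 0.16352; risk in unexposed = 9/159 = 0.05660.
RR = 0.16352/0.05660 = 2.88889
AR% = (RR − 1)/RR × 100 = (2.88889 − 1)/2.88889 × 100 = 65.3846%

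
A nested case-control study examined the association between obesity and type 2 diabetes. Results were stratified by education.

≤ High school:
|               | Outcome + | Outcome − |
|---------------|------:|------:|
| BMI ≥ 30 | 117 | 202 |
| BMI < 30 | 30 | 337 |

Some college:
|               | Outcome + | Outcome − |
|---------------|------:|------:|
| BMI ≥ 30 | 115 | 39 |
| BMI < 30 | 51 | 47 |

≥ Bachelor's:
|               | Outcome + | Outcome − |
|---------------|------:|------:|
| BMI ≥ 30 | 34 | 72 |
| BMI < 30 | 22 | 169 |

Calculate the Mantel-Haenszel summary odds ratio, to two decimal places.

4.45

OR_MH = Σ(aᵢdᵢ/nᵢ) / Σ(bᵢcᵢ/nᵢ), where nᵢ is the stratum total.
Stratum 1 (≤ High school): n = 686; a·d/n = 117·337/686 = 57.4767; b·c/n = 202·30/686 = 8.8338
Stratum 2 (Some college): n = 252; a·d/n = 115·47/252 = 21.4484; b·c/n = 39·51/252 = 7.8929
Stratum 3 (≥ Bachelor's): n = 297; a·d/n = 34·169/297 = 19.3468; b·c/n = 72·22/297 = 5.3333
OR_MH = (57.4767 + 21.4484 + 19.3468) / (8.8338 + 7.8929 + 5.3333) = 98.2719 / 22.0600 = 4.45475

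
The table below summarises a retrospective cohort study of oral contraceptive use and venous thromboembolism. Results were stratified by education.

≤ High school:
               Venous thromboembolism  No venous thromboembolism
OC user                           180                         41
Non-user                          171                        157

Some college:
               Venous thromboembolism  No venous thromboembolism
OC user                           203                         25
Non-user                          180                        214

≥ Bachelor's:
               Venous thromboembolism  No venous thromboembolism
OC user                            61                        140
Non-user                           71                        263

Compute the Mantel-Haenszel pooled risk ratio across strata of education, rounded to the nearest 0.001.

RR_MH = Σ(aᵢ·n₀ᵢ/nᵢ) / Σ(cᵢ·n₁ᵢ/nᵢ), with n₁ᵢ = aᵢ+bᵢ (exposed), n₀ᵢ = cᵢ+dᵢ (unexposed), nᵢ = n₁ᵢ+n₀ᵢ.
Stratum 1 (≤ High school): n₁ = 221, n₀ = 328, n = 549; a·n₀/n = 180·328/549 = 107.5410; c·n₁/n = 171·221/549 = 68.8361
Stratum 2 (Some college): n₁ = 228, n₀ = 394, n = 622; a·n₀/n = 203·394/622 = 128.5884; c·n₁/n = 180·228/622 = 65.9807
Stratum 3 (≥ Bachelor's): n₁ = 201, n₀ = 334, n = 535; a·n₀/n = 61·334/535 = 38.0822; c·n₁/n = 71·201/535 = 26.6748
RR_MH = (107.5410 + 128.5884 + 38.0822) / (68.8361 + 65.9807 + 26.6748) = 274.2117 / 161.4915 = 1.69799

1.698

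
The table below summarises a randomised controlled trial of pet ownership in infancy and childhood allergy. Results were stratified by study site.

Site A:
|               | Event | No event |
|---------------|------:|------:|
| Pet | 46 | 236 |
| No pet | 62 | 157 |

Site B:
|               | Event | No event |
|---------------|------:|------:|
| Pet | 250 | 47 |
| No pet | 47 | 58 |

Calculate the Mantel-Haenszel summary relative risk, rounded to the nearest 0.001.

RR_MH = Σ(aᵢ·n₀ᵢ/nᵢ) / Σ(cᵢ·n₁ᵢ/nᵢ), with n₁ᵢ = aᵢ+bᵢ (exposed), n₀ᵢ = cᵢ+dᵢ (unexposed), nᵢ = n₁ᵢ+n₀ᵢ.
Stratum 1 (Site A): n₁ = 282, n₀ = 219, n = 501; a·n₀/n = 46·219/501 = 20.1078; c·n₁/n = 62·282/501 = 34.8982
Stratum 2 (Site B): n₁ = 297, n₀ = 105, n = 402; a·n₀/n = 250·105/402 = 65.2985; c·n₁/n = 47·297/402 = 34.7239
RR_MH = (20.1078 + 65.2985) / (34.8982 + 34.7239) = 85.4063 / 69.6221 = 1.22671

1.227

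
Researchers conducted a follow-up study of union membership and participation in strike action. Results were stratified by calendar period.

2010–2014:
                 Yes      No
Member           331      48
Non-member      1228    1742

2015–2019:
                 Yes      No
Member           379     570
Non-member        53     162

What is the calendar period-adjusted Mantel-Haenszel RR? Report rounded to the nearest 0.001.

1.996

RR_MH = Σ(aᵢ·n₀ᵢ/nᵢ) / Σ(cᵢ·n₁ᵢ/nᵢ), with n₁ᵢ = aᵢ+bᵢ (exposed), n₀ᵢ = cᵢ+dᵢ (unexposed), nᵢ = n₁ᵢ+n₀ᵢ.
Stratum 1 (2010–2014): n₁ = 379, n₀ = 2970, n = 3349; a·n₀/n = 331·2970/3349 = 293.5414; c·n₁/n = 1228·379/3349 = 138.9704
Stratum 2 (2015–2019): n₁ = 949, n₀ = 215, n = 1164; a·n₀/n = 379·215/1164 = 70.0043; c·n₁/n = 53·949/1164 = 43.2105
RR_MH = (293.5414 + 70.0043) / (138.9704 + 43.2105) = 363.5457 / 182.1809 = 1.99552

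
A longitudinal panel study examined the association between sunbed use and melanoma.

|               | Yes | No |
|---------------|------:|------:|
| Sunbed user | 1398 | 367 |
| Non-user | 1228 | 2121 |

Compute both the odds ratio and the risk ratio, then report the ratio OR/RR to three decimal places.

3.046

Cells: a = 1398, b = 367, c = 1228, d = 2121.
OR = (1398·2121)/(367·1228) = 2965158/450676 = 6.57936
Risk in exposed = 1398/1765 = 0.79207; risk in unexposed = 1228/3349 = 0.36668; RR = 2.16013
OR/RR = 6.57936 / 2.16013 = 3.04582
The outcome is not rare, so the OR lies further from 1 than the RR.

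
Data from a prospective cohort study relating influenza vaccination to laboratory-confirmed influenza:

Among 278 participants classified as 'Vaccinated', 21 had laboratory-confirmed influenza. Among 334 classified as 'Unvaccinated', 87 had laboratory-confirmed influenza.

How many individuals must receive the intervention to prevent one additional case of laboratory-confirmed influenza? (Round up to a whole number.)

6

Risk in treated group = 21/278 = 0.07554; risk in control = 87/334 = 0.26048.
Absolute risk reduction = 0.26048 − 0.07554 = 0.18494
NNT = 1 / ARR = 1 / 0.18494 = 5.407 → round up → 6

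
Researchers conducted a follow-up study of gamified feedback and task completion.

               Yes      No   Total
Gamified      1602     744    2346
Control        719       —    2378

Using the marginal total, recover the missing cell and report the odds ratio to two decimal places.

The missing cell is in the unexposed row: 2378 − 719 = 1659.
So a = 1602, b = 744, c = 719, d = 1659.
OR = (a·d)/(b·c) = (1602 × 1659) / (744 × 719) = 2657718 / 534936 = 4.96829

4.97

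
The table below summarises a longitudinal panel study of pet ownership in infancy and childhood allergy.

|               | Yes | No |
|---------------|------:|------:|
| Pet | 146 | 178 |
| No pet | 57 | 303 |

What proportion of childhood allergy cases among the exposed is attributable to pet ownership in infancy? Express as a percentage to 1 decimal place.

64.9

Cells: a = 146, b = 178, c = 57, d = 303.
Risk in exposed = 146/324 = 0.45062; risk in unexposed = 57/360 = 0.15833.
RR = 0.45062/0.15833 = 2.84600
AR% = (RR − 1)/RR × 100 = (2.84600 − 1)/2.84600 × 100 = 64.8630%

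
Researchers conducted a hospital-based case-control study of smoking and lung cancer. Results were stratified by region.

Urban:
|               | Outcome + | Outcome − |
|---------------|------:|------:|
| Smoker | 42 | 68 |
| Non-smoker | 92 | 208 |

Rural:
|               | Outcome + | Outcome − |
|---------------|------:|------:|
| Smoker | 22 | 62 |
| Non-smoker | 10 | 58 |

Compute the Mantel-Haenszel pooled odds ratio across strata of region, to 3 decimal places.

OR_MH = Σ(aᵢdᵢ/nᵢ) / Σ(bᵢcᵢ/nᵢ), where nᵢ is the stratum total.
Stratum 1 (Urban): n = 410; a·d/n = 42·208/410 = 21.3073; b·c/n = 68·92/410 = 15.2585
Stratum 2 (Rural): n = 152; a·d/n = 22·58/152 = 8.3947; b·c/n = 62·10/152 = 4.0789
OR_MH = (21.3073 + 8.3947) / (15.2585 + 4.0789) = 29.7021 / 19.3375 = 1.53598

1.536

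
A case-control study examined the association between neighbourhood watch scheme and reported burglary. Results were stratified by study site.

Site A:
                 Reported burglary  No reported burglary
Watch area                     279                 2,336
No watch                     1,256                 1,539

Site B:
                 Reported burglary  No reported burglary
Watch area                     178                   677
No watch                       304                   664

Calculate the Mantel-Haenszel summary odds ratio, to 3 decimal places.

OR_MH = Σ(aᵢdᵢ/nᵢ) / Σ(bᵢcᵢ/nᵢ), where nᵢ is the stratum total.
Stratum 1 (Site A): n = 5410; a·d/n = 279·1539/5410 = 79.3680; b·c/n = 2336·1256/5410 = 542.3320
Stratum 2 (Site B): n = 1823; a·d/n = 178·664/1823 = 64.8338; b·c/n = 677·304/1823 = 112.8952
OR_MH = (79.3680 + 64.8338) / (542.3320 + 112.8952) = 144.2018 / 655.2272 = 0.22008

0.220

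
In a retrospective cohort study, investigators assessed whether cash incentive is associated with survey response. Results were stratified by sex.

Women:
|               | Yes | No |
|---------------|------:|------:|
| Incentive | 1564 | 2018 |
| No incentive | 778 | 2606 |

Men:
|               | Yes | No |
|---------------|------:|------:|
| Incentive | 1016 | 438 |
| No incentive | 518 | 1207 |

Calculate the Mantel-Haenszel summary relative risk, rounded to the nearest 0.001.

RR_MH = Σ(aᵢ·n₀ᵢ/nᵢ) / Σ(cᵢ·n₁ᵢ/nᵢ), with n₁ᵢ = aᵢ+bᵢ (exposed), n₀ᵢ = cᵢ+dᵢ (unexposed), nᵢ = n₁ᵢ+n₀ᵢ.
Stratum 1 (Women): n₁ = 3582, n₀ = 3384, n = 6966; a·n₀/n = 1564·3384/6966 = 759.7726; c·n₁/n = 778·3582/6966 = 400.0568
Stratum 2 (Men): n₁ = 1454, n₀ = 1725, n = 3179; a·n₀/n = 1016·1725/3179 = 551.3054; c·n₁/n = 518·1454/3179 = 236.9210
RR_MH = (759.7726 + 551.3054) / (400.0568 + 236.9210) = 1311.0781 / 636.9779 = 2.05828

2.058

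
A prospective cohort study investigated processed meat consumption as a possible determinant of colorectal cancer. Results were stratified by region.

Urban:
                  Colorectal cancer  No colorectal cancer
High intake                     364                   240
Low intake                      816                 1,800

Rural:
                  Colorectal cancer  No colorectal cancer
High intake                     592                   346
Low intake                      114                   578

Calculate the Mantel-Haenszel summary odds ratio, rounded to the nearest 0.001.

4.862

OR_MH = Σ(aᵢdᵢ/nᵢ) / Σ(bᵢcᵢ/nᵢ), where nᵢ is the stratum total.
Stratum 1 (Urban): n = 3220; a·d/n = 364·1800/3220 = 203.4783; b·c/n = 240·816/3220 = 60.8199
Stratum 2 (Rural): n = 1630; a·d/n = 592·578/1630 = 209.9239; b·c/n = 346·114/1630 = 24.1988
OR_MH = (203.4783 + 209.9239) / (60.8199 + 24.1988) = 413.4022 / 85.0186 = 4.86249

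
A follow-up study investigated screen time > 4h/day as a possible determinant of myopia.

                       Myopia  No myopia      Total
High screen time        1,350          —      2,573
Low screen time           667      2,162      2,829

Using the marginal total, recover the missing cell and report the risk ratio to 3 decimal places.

The missing cell is in the exposed row: 2573 − 1350 = 1223.
So a = 1350, b = 1223, c = 667, d = 2162.
RR = [a/(a+b)] / [c/(c+d)] = (1350/2573) / (667/2829) = 0.52468/0.23577 = 2.22536

2.225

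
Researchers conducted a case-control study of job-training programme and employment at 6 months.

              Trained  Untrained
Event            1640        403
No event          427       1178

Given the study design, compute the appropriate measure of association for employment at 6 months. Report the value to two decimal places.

11.23

Reading the table with exposure as columns: a = 1640 (Trained, case), b = 427 (Trained, non-case), c = 403 (Untrained, case), d = 1178.
This is a case-control study: participants were sampled on outcome status, so risks in the source population cannot be estimated directly — relative risk is not valid here. The odds ratio is the appropriate measure.
OR = (a·d)/(b·c) = (1640 × 1178) / (427 × 403) = 1931920 / 172081 = 11.22681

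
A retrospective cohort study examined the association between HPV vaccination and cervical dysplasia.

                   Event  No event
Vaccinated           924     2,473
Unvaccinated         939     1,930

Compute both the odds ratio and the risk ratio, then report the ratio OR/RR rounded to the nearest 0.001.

Cells: a = 924, b = 2473, c = 939, d = 1930.
OR = (924·1930)/(2473·939) = 1783320/2322147 = 0.76796
Risk in exposed = 924/3397 = 0.27200; risk in unexposed = 939/2869 = 0.32729; RR = 0.83108
OR/RR = 0.76796 / 0.83108 = 0.92406
The outcome is not rare, so the OR lies further from 1 than the RR.

0.924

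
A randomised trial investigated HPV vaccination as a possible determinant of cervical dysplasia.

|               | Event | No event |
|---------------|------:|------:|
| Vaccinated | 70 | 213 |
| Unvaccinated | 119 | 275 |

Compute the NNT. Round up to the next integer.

Risk in treated group = 70/283 = 0.24735; risk in control = 119/394 = 0.30203.
Absolute risk reduction = 0.30203 − 0.24735 = 0.05468
NNT = 1 / ARR = 1 / 0.05468 = 18.288 → round up → 19

19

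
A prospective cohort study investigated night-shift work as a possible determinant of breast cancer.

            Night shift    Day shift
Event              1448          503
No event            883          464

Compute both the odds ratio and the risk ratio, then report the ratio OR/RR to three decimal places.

Reading the table with exposure as columns: a = 1448 (Night shift, case), b = 883 (Night shift, non-case), c = 503 (Day shift, case), d = 464.
OR = (1448·464)/(883·503) = 671872/444149 = 1.51272
Risk in exposed = 1448/2331 = 0.62119; risk in unexposed = 503/967 = 0.52017; RR = 1.19422
OR/RR = 1.51272 / 1.19422 = 1.26670
The outcome is not rare, so the OR lies further from 1 than the RR.

1.267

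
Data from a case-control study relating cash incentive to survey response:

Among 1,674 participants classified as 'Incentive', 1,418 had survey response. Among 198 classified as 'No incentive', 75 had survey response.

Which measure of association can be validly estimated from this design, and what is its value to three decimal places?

From the description: a = 1418, b = 256, c = 75, d = 123.
This is a case-control study: participants were sampled on outcome status, so risks in the source population cannot be estimated directly — relative risk is not valid here. The odds ratio is the appropriate measure.
OR = (a·d)/(b·c) = (1418 × 123) / (256 × 75) = 174414 / 19200 = 9.08406

9.084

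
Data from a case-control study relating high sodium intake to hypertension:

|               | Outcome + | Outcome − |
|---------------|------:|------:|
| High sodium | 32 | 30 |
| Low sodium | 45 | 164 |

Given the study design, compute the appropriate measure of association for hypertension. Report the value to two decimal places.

Cells: a = 32, b = 30, c = 45, d = 164.
This is a case-control study: participants were sampled on outcome status, so risks in the source population cannot be estimated directly — relative risk is not valid here. The odds ratio is the appropriate measure.
OR = (a·d)/(b·c) = (32 × 164) / (30 × 45) = 5248 / 1350 = 3.88741

3.89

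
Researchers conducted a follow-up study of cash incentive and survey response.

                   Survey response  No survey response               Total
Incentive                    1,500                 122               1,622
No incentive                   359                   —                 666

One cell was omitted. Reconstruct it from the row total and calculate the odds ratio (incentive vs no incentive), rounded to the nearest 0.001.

10.514

The missing cell is in the unexposed row: 666 − 359 = 307.
So a = 1500, b = 122, c = 359, d = 307.
OR = (a·d)/(b·c) = (1500 × 307) / (122 × 359) = 460500 / 43798 = 10.51418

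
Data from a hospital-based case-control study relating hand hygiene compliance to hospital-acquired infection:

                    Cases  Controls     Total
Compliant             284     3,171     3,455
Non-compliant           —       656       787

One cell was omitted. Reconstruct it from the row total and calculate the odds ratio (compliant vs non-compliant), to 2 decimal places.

The missing cell is in the unexposed row: 787 − 656 = 131.
So a = 284, b = 3171, c = 131, d = 656.
OR = (a·d)/(b·c) = (284 × 656) / (3171 × 131) = 186304 / 415401 = 0.44849

0.45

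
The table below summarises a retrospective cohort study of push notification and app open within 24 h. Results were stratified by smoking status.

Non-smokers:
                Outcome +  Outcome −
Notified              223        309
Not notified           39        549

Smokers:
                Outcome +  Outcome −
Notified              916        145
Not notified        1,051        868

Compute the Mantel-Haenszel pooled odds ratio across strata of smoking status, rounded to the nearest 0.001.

OR_MH = Σ(aᵢdᵢ/nᵢ) / Σ(bᵢcᵢ/nᵢ), where nᵢ is the stratum total.
Stratum 1 (Non-smokers): n = 1120; a·d/n = 223·549/1120 = 109.3098; b·c/n = 309·39/1120 = 10.7598
Stratum 2 (Smokers): n = 2980; a·d/n = 916·868/2980 = 266.8081; b·c/n = 145·1051/2980 = 51.1393
OR_MH = (109.3098 + 266.8081) / (10.7598 + 51.1393) = 376.1179 / 61.8991 = 6.07631

6.076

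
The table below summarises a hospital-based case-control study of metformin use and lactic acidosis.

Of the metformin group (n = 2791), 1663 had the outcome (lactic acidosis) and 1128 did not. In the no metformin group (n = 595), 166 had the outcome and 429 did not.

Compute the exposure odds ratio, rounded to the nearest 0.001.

From the description: a = 1663, b = 1128, c = 166, d = 429.
OR = (a·d)/(b·c) = (1663 × 429) / (1128 × 166) = 713427 / 187248 = 3.81006
The odds of lactic acidosis are about 3.81 times as high in the metformin group.

3.810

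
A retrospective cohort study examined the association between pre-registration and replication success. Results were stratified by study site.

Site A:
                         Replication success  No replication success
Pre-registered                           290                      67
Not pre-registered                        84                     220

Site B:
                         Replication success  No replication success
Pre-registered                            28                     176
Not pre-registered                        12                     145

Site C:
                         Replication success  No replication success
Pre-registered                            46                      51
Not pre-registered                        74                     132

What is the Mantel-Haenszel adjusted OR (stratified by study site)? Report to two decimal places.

OR_MH = Σ(aᵢdᵢ/nᵢ) / Σ(bᵢcᵢ/nᵢ), where nᵢ is the stratum total.
Stratum 1 (Site A): n = 661; a·d/n = 290·220/661 = 96.5204; b·c/n = 67·84/661 = 8.5144
Stratum 2 (Site B): n = 361; a·d/n = 28·145/361 = 11.2465; b·c/n = 176·12/361 = 5.8504
Stratum 3 (Site C): n = 303; a·d/n = 46·132/303 = 20.0396; b·c/n = 51·74/303 = 12.4554
OR_MH = (96.5204 + 11.2465 + 20.0396) / (8.5144 + 5.8504 + 12.4554) = 127.8066 / 26.8202 = 4.76530

4.77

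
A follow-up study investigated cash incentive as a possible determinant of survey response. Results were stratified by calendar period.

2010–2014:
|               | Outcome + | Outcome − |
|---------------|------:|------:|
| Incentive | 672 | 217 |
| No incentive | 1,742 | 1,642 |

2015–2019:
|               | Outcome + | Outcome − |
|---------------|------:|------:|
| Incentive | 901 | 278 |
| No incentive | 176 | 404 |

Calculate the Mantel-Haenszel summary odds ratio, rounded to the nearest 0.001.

4.000

OR_MH = Σ(aᵢdᵢ/nᵢ) / Σ(bᵢcᵢ/nᵢ), where nᵢ is the stratum total.
Stratum 1 (2010–2014): n = 4273; a·d/n = 672·1642/4273 = 258.2317; b·c/n = 217·1742/4273 = 88.4657
Stratum 2 (2015–2019): n = 1759; a·d/n = 901·404/1759 = 206.9380; b·c/n = 278·176/1759 = 27.8158
OR_MH = (258.2317 + 206.9380) / (88.4657 + 27.8158) = 465.1697 / 116.2815 = 4.00038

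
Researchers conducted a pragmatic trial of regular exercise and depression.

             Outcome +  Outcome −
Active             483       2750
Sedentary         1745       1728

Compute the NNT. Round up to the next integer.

3

Risk in treated group = 483/3233 = 0.14940; risk in control = 1745/3473 = 0.50245.
Absolute risk reduction = 0.50245 − 0.14940 = 0.35305
NNT = 1 / ARR = 1 / 0.35305 = 2.832 → round up → 3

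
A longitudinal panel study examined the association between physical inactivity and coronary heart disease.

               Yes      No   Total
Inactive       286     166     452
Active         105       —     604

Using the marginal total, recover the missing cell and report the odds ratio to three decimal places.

8.188

The missing cell is in the unexposed row: 604 − 105 = 499.
So a = 286, b = 166, c = 105, d = 499.
OR = (a·d)/(b·c) = (286 × 499) / (166 × 105) = 142714 / 17430 = 8.18784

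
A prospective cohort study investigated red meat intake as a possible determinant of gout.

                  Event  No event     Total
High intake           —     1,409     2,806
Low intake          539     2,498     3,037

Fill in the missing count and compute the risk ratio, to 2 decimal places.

The missing cell is in the exposed row: 2806 − 1409 = 1397.
So a = 1397, b = 1409, c = 539, d = 2498.
RR = [a/(a+b)] / [c/(c+d)] = (1397/2806) / (539/3037) = 0.49786/0.17748 = 2.80521

2.81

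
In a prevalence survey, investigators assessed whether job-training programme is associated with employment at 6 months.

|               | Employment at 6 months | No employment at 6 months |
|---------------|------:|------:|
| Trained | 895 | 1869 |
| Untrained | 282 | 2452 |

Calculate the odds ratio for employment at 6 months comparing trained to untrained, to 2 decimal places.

4.16

Cells: a = 895, b = 1869, c = 282, d = 2452.
OR = (a·d)/(b·c) = (895 × 2452) / (1869 × 282) = 2194540 / 527058 = 4.16375
The odds of employment at 6 months are about 4.16 times as high in the trained group.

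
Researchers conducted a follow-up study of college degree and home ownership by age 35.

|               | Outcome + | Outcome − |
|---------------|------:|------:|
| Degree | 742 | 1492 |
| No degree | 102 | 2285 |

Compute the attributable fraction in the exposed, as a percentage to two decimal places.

Cells: a = 742, b = 1492, c = 102, d = 2285.
Risk in exposed = 742/2234 = 0.33214; risk in unexposed = 102/2387 = 0.04273.
RR = 0.33214/0.04273 = 7.77272
AR% = (RR − 1)/RR × 100 = (7.77272 − 1)/7.77272 × 100 = 87.1345%

87.13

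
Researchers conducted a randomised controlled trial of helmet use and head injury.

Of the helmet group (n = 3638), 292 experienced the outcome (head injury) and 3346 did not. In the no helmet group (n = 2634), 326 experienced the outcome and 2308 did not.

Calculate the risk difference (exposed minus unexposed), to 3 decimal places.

From the description: a = 292, b = 3346, c = 326, d = 2308.
Risk in exposed = 292/3638 = 0.080264; risk in unexposed = 326/2634 = 0.123766.
Risk difference = 0.080264 − 0.123766 = -0.043502

-0.044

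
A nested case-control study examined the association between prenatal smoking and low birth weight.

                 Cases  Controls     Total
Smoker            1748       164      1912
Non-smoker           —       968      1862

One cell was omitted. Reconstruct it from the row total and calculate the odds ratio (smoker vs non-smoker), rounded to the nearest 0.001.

11.541

The missing cell is in the unexposed row: 1862 − 968 = 894.
So a = 1748, b = 164, c = 894, d = 968.
OR = (a·d)/(b·c) = (1748 × 968) / (164 × 894) = 1692064 / 146616 = 11.54079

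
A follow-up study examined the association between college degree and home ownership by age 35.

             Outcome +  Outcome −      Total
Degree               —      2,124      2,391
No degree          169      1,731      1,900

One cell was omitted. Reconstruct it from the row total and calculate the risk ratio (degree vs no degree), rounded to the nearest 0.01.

1.26

The missing cell is in the exposed row: 2391 − 2124 = 267.
So a = 267, b = 2124, c = 169, d = 1731.
RR = [a/(a+b)] / [c/(c+d)] = (267/2391) / (169/1900) = 0.11167/0.08895 = 1.25545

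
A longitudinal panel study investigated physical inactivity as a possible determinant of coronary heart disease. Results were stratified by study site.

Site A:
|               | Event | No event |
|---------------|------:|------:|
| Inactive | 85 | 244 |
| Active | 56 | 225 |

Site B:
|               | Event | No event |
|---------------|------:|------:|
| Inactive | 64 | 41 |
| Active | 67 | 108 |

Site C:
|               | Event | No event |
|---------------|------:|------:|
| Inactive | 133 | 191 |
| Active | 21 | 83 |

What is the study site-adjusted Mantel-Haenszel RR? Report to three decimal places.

1.565

RR_MH = Σ(aᵢ·n₀ᵢ/nᵢ) / Σ(cᵢ·n₁ᵢ/nᵢ), with n₁ᵢ = aᵢ+bᵢ (exposed), n₀ᵢ = cᵢ+dᵢ (unexposed), nᵢ = n₁ᵢ+n₀ᵢ.
Stratum 1 (Site A): n₁ = 329, n₀ = 281, n = 610; a·n₀/n = 85·281/610 = 39.1557; c·n₁/n = 56·329/610 = 30.2033
Stratum 2 (Site B): n₁ = 105, n₀ = 175, n = 280; a·n₀/n = 64·175/280 = 40.0000; c·n₁/n = 67·105/280 = 25.1250
Stratum 3 (Site C): n₁ = 324, n₀ = 104, n = 428; a·n₀/n = 133·104/428 = 32.3178; c·n₁/n = 21·324/428 = 15.8972
RR_MH = (39.1557 + 40.0000 + 32.3178) / (30.2033 + 25.1250 + 15.8972) = 111.4735 / 71.2255 = 1.56508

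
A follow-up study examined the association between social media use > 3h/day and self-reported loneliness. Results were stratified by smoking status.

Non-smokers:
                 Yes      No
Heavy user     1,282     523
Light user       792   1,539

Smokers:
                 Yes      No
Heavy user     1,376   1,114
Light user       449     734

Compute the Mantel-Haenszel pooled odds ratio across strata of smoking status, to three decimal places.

3.182

OR_MH = Σ(aᵢdᵢ/nᵢ) / Σ(bᵢcᵢ/nᵢ), where nᵢ is the stratum total.
Stratum 1 (Non-smokers): n = 4136; a·d/n = 1282·1539/4136 = 477.0305; b·c/n = 523·792/4136 = 100.1489
Stratum 2 (Smokers): n = 3673; a·d/n = 1376·734/3673 = 274.9752; b·c/n = 1114·449/3673 = 136.1791
OR_MH = (477.0305 + 274.9752) / (100.1489 + 136.1791) = 752.0057 / 236.3281 = 3.18204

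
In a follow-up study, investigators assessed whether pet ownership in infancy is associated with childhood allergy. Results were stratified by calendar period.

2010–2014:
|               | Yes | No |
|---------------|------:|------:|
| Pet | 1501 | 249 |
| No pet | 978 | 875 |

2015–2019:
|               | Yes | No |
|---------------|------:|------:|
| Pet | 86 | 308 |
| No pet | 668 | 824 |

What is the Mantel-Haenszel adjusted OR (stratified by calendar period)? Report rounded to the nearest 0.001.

OR_MH = Σ(aᵢdᵢ/nᵢ) / Σ(bᵢcᵢ/nᵢ), where nᵢ is the stratum total.
Stratum 1 (2010–2014): n = 3603; a·d/n = 1501·875/3603 = 364.5226; b·c/n = 249·978/3603 = 67.5887
Stratum 2 (2015–2019): n = 1886; a·d/n = 86·824/1886 = 37.5737; b·c/n = 308·668/1886 = 109.0901
OR_MH = (364.5226 + 37.5737) / (67.5887 + 109.0901) = 402.0963 / 176.6788 = 2.27586

2.276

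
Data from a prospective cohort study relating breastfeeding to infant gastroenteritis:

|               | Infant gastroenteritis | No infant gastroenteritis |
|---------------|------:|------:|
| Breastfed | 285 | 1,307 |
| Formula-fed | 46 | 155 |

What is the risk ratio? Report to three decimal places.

Cells: a = 285, b = 1307, c = 46, d = 155.
Risk in exposed = 285/1592 = 0.17902; risk in unexposed = 46/201 = 0.22886.
RR = 0.17902 / 0.22886 = 0.78224
The risk is 22% lower among the exposed than among the unexposed.

0.782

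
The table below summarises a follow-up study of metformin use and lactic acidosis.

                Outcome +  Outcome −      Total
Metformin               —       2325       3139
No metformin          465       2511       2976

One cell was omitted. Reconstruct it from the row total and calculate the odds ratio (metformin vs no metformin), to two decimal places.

1.89

The missing cell is in the exposed row: 3139 − 2325 = 814.
So a = 814, b = 2325, c = 465, d = 2511.
OR = (a·d)/(b·c) = (814 × 2511) / (2325 × 465) = 2043954 / 1081125 = 1.89058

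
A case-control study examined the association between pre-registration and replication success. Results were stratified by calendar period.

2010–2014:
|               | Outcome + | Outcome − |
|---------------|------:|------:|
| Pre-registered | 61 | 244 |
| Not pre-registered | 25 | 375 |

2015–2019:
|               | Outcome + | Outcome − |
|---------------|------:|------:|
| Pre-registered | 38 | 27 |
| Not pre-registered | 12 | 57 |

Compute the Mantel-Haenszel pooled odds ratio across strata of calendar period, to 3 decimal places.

4.391

OR_MH = Σ(aᵢdᵢ/nᵢ) / Σ(bᵢcᵢ/nᵢ), where nᵢ is the stratum total.
Stratum 1 (2010–2014): n = 705; a·d/n = 61·375/705 = 32.4468; b·c/n = 244·25/705 = 8.6525
Stratum 2 (2015–2019): n = 134; a·d/n = 38·57/134 = 16.1642; b·c/n = 27·12/134 = 2.4179
OR_MH = (32.4468 + 16.1642) / (8.6525 + 2.4179) = 48.6110 / 11.0704 = 4.39108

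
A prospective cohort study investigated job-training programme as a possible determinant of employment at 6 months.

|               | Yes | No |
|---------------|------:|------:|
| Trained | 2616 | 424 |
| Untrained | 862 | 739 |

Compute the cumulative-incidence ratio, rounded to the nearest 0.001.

1.598

Cells: a = 2616, b = 424, c = 862, d = 739.
Risk in exposed = 2616/3040 = 0.86053; risk in unexposed = 862/1601 = 0.53841.
RR = 0.86053 / 0.53841 = 1.59826
The risk among the exposed is 1.60 times that among the unexposed.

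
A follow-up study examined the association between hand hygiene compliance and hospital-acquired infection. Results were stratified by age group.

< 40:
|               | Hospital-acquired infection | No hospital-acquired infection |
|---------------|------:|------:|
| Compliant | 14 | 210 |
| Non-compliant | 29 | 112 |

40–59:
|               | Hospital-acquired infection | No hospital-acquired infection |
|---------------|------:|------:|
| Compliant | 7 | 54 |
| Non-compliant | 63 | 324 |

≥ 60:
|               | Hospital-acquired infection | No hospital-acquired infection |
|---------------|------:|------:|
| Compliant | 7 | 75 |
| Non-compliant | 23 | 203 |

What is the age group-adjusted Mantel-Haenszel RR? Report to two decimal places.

0.51

RR_MH = Σ(aᵢ·n₀ᵢ/nᵢ) / Σ(cᵢ·n₁ᵢ/nᵢ), with n₁ᵢ = aᵢ+bᵢ (exposed), n₀ᵢ = cᵢ+dᵢ (unexposed), nᵢ = n₁ᵢ+n₀ᵢ.
Stratum 1 (< 40): n₁ = 224, n₀ = 141, n = 365; a·n₀/n = 14·141/365 = 5.4082; c·n₁/n = 29·224/365 = 17.7973
Stratum 2 (40–59): n₁ = 61, n₀ = 387, n = 448; a·n₀/n = 7·387/448 = 6.0469; c·n₁/n = 63·61/448 = 8.5781
Stratum 3 (≥ 60): n₁ = 82, n₀ = 226, n = 308; a·n₀/n = 7·226/308 = 5.1364; c·n₁/n = 23·82/308 = 6.1234
RR_MH = (5.4082 + 6.0469 + 5.1364) / (17.7973 + 8.5781 + 6.1234) = 16.5915 / 32.4988 = 0.51053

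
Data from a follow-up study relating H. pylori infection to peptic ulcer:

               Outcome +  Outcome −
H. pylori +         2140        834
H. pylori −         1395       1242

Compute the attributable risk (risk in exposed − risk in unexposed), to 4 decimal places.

Cells: a = 2140, b = 834, c = 1395, d = 1242.
Risk in exposed = 2140/2974 = 0.719570; risk in unexposed = 1395/2637 = 0.529010.
Risk difference = 0.719570 − 0.529010 = 0.190559

0.1906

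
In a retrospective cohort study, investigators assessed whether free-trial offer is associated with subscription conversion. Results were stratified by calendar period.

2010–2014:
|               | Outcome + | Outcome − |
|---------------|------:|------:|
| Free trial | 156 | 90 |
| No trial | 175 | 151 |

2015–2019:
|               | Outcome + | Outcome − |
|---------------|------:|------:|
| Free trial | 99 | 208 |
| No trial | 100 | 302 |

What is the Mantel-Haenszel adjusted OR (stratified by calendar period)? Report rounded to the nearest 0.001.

1.466

OR_MH = Σ(aᵢdᵢ/nᵢ) / Σ(bᵢcᵢ/nᵢ), where nᵢ is the stratum total.
Stratum 1 (2010–2014): n = 572; a·d/n = 156·151/572 = 41.1818; b·c/n = 90·175/572 = 27.5350
Stratum 2 (2015–2019): n = 709; a·d/n = 99·302/709 = 42.1693; b·c/n = 208·100/709 = 29.3371
OR_MH = (41.1818 + 42.1693) / (27.5350 + 29.3371) = 83.3511 / 56.8721 = 1.46559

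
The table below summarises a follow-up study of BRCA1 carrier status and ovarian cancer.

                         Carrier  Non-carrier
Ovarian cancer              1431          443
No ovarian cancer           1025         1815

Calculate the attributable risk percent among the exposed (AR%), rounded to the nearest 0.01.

66.33

Reading the table with exposure as columns: a = 1431 (Carrier, case), b = 1025 (Carrier, non-case), c = 443 (Non-carrier, case), d = 1815.
Risk in exposed = 1431/2456 = 0.58265; risk in unexposed = 443/2258 = 0.19619.
RR = 0.58265/0.19619 = 2.96983
AR% = (RR − 1)/RR × 100 = (2.96983 − 1)/2.96983 × 100 = 66.3280%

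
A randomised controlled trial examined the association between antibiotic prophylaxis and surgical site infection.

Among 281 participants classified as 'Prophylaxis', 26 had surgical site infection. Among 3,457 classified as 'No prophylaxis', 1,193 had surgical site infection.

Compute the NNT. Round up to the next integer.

Risk in treated group = 26/281 = 0.09253; risk in control = 1193/3457 = 0.34510.
Absolute risk reduction = 0.34510 − 0.09253 = 0.25257
NNT = 1 / ARR = 1 / 0.25257 = 3.959 → round up → 4

4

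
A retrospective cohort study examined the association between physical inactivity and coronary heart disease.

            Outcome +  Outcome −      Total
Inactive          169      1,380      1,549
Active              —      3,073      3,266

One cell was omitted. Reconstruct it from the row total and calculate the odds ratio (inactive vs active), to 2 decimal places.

The missing cell is in the unexposed row: 3266 − 3073 = 193.
So a = 169, b = 1380, c = 193, d = 3073.
OR = (a·d)/(b·c) = (169 × 3073) / (1380 × 193) = 519337 / 266340 = 1.94990

1.95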